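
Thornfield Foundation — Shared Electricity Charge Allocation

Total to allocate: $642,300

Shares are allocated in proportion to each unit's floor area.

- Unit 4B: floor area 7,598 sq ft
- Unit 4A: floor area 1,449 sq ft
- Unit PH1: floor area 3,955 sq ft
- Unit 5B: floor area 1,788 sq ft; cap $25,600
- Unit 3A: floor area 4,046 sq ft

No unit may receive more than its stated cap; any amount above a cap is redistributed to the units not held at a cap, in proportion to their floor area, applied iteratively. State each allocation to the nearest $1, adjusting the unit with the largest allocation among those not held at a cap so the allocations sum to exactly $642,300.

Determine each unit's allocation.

Floor area total: 18,836.
Pro-rata shares before constraints: Unit 4B 259,088.73; Unit 4A 49,410.32; Unit PH1 134,863.90; Unit 5B 60,970.08; Unit 3A 137,966.97.
Cap binds for Unit 5B ($25,600); balance $616,700 reallocated over remaining floor area 17,048.
Redistributed shares: Unit 4B 274,852.57 → $274,853; Unit 4A 52,416.61 → $52,417; Unit PH1 143,069.48 → $143,069; Unit 3A 146,361.34 → $146,361.

Unit 4B: $274,853 | Unit 4A: $52,417 | Unit PH1: $143,069 | Unit 5B: $25,600 | Unit 3A: $146,361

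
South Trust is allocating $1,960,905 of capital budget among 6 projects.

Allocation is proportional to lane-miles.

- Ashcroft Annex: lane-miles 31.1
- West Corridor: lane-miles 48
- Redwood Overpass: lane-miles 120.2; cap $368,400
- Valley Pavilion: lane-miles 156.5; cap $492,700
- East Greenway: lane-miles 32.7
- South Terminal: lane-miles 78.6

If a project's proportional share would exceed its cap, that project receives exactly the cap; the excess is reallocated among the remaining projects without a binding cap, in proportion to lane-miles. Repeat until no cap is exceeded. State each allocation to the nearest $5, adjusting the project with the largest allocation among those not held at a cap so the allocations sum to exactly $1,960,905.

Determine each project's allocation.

Total lane-miles = 467.1.
Pro-rata shares before constraints: Ashcroft Annex 130,559.08; West Corridor 201,505.97; Redwood Overpass 504,604.54; Valley Pavilion 656,993.43; East Greenway 137,275.94; South Terminal 329,966.03.
Capped: Redwood Overpass ($368,400), Valley Pavilion ($492,700); balance $1,099,805 reallocated over remaining lane-miles 190.4.
Shares after redistribution: Ashcroft Annex 179,642.52 → $179,645; West Corridor 277,261.76 → $277,260; East Greenway 188,884.58 → $188,885; South Terminal 454,016.14 → $454,015.

Ashcroft Annex: $179,645; West Corridor: $277,260; Redwood Overpass: $368,400; Valley Pavilion: $492,700; East Greenway: $188,885; South Terminal: $454,015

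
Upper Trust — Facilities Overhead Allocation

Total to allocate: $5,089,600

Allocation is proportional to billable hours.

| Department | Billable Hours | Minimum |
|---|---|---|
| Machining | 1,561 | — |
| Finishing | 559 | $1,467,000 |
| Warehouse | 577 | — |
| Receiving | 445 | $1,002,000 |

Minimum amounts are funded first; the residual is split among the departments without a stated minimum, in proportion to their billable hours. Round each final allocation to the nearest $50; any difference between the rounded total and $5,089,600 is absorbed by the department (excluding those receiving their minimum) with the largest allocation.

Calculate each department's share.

Machining: $1,913,350 · Finishing: $1,467,000 · Warehouse: $707,250 · Receiving: $1,002,000

Guaranteed amounts: Finishing $1,467,000; Receiving $1,002,000. Residual $2,620,600.
Residual split over remaining billable hours 2,138: Machining 1,913,356.69 → $1,913,350; Warehouse 707,243.31 → $707,250.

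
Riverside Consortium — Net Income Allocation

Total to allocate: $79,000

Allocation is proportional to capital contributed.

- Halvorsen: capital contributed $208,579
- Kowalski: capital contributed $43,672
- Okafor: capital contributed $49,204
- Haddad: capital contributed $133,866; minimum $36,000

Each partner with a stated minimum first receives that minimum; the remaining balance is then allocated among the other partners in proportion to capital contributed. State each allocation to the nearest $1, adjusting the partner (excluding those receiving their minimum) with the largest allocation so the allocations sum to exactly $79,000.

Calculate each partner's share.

Fund the minimums — Haddad $36,000. Residual $43,000.
Residual split over remaining capital contributed 301,455: Halvorsen 29,752.03 → $29,752; Kowalski 6,229.44 → $6,229; Okafor 7,018.53 → $7,019.

Halvorsen: $29,752 · Kowalski: $6,229 · Okafor: $7,019 · Haddad: $36,000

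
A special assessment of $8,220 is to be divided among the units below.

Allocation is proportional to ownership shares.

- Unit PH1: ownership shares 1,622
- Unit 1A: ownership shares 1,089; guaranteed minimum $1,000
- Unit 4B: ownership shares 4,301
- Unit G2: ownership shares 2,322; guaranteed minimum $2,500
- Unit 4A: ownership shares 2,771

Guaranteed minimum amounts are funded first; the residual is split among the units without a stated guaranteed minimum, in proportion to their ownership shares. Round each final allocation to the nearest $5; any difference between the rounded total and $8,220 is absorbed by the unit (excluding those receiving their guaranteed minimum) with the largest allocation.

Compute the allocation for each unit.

Minimums first: Unit 1A $1,000; Unit G2 $2,500. Residual $4,720.
Residual split over remaining ownership shares 8,694: Unit PH1 880.59 → $880; Unit 4B 2,335.03 → $2,335; Unit 4A 1,504.38 → $1,505.

Unit PH1: $880; Unit 1A: $1,000; Unit 4B: $2,335; Unit G2: $2,500; Unit 4A: $1,505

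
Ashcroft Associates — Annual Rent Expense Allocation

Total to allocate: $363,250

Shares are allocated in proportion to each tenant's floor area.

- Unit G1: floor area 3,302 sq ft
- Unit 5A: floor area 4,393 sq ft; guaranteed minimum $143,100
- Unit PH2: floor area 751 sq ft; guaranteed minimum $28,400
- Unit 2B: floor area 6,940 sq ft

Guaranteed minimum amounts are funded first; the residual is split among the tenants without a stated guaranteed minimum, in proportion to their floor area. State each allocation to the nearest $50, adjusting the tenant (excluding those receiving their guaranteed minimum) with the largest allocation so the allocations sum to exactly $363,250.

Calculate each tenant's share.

Unit G1: $61,800 · Unit 5A: $143,100 · Unit PH2: $28,400 · Unit 2B: $129,950

Fund the minimums — Unit 5A $143,100; Unit PH2 $28,400. Remaining pool $191,750.
Remaining pool split over remaining floor area 10,242: Unit G1 61,819.81 → $61,800; Unit 2B 129,930.19 → $129,950.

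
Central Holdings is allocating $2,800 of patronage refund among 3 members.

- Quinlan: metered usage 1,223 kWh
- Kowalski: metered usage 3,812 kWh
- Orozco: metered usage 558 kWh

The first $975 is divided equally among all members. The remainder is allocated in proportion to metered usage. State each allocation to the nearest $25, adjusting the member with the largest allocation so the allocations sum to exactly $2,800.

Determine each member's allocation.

Equal tier: $975 ÷ 3 = $325 apiece.
Remainder $1,825 by metered usage (total 5,593): Quinlan 399.07 → $400; Kowalski 1,243.86 → $1,250; Orozco 182.08 → $175.
Totals: Quinlan $325 + $400 = $725; Kowalski $325 + $1,250 = $1,575; Orozco $325 + $175 = $500.

Quinlan: $725 · Kowalski: $1,575 · Orozco: $500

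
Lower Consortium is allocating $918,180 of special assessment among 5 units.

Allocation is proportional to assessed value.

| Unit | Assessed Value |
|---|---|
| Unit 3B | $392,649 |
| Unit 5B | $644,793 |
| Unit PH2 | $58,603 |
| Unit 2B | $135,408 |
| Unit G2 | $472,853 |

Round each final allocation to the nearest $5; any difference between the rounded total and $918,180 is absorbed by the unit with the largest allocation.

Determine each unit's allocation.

Assessed value total: 1,704,306.
Pro-rata amounts: Unit 3B 392,649/1,704,306 × $918,180 = 211,536.23; Unit 5B 644,793/1,704,306 × $918,180 = 347,376.61; Unit PH2 58,603/1,704,306 × $918,180 = 31,571.86; Unit 2B 135,408/1,704,306 × $918,180 = 72,949.88; Unit G2 472,853/1,704,306 × $918,180 = 254,745.43.
After rounding ($5): Unit 3B $211,535; Unit 5B $347,375; Unit PH2 $31,570; Unit 2B $72,950; Unit G2 $254,745. Sum = $918,175.
Difference $918,180 − $918,175 = +$5 applied to largest allocation (Unit 5B): Unit 5B becomes $347,380.

Unit 3B: $211,535 | Unit 5B: $347,380 | Unit PH2: $31,570 | Unit 2B: $72,950 | Unit G2: $254,745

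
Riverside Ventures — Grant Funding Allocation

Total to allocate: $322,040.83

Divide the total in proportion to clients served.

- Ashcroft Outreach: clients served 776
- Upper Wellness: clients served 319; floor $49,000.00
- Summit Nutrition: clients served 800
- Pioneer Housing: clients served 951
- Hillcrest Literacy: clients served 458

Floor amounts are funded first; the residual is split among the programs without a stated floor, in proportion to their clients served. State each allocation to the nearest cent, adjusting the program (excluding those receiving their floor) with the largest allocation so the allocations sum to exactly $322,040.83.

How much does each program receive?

Ashcroft Outreach: $70,981.47 | Upper Wellness: $49,000.00 | Summit Nutrition: $73,176.77 | Pioneer Housing: $86,988.89 | Hillcrest Literacy: $41,893.70

Guaranteed amounts: Upper Wellness $49,000.00. Remaining pool $273,040.83.
Remaining pool split over remaining clients served 2,985: Ashcroft Outreach 70,981.4687 → $70,981.47; Summit Nutrition 73,176.7719 → $73,176.77; Pioneer Housing 86,988.8875 → $86,988.89; Hillcrest Literacy 41,893.7019 → $41,893.70.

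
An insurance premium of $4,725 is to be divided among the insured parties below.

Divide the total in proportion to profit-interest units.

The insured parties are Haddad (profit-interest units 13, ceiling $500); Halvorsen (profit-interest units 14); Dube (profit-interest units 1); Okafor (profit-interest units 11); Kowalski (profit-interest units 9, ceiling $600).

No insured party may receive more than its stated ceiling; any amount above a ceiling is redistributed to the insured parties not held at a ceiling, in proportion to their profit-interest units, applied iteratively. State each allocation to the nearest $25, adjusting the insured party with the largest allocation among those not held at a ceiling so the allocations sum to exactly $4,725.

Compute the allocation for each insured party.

Total profit-interest units = 48.
Proportional shares (ignoring caps): Haddad 1,279.69; Halvorsen 1,378.12; Dube 98.44; Okafor 1,082.81; Kowalski 885.94.
Cap binds for Haddad ($500), Kowalski ($600); remaining pool $3,625 reallocated over remaining profit-interest units 26.
Remaining shares: Halvorsen 1,951.92 → $1,950; Dube 139.42 → $150; Okafor 1,533.65 → $1,525.

Haddad: $500 · Halvorsen: $1,950 · Dube: $150 · Okafor: $1,525 · Kowalski: $600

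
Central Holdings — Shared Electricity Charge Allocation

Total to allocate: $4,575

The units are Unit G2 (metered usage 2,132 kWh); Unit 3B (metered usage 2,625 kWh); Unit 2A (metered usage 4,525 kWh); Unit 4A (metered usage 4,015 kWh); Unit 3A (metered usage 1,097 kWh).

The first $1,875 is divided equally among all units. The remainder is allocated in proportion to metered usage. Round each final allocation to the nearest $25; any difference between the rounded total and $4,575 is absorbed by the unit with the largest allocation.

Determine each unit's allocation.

Unit G2: $775; Unit 3B: $875; Unit 2A: $1,225; Unit 4A: $1,125; Unit 3A: $575

Equal tier: $1,875 ÷ 5 = $375 apiece.
Remainder $2,700 by metered usage (total 14,394): Unit G2 399.92 → $400; Unit 3B 492.39 → $500; Unit 2A 848.79 → $850; Unit 4A 753.13 → $750; Unit 3A 205.77 → $200.
Totals: Unit G2 $375 + $400 = $775; Unit 3B $375 + $500 = $875; Unit 2A $375 + $850 = $1,225; Unit 4A $375 + $750 = $1,125; Unit 3A $375 + $200 = $575.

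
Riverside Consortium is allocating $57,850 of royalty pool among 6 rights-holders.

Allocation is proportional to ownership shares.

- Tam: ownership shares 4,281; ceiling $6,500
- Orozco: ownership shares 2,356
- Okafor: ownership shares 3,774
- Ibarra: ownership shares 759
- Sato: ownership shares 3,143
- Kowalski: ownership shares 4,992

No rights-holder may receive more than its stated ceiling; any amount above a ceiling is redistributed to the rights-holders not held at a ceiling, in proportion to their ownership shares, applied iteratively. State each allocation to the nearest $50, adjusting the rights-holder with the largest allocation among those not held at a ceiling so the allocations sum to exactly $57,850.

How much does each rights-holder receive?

Sum of ownership shares: 19,305.
Unconstrained shares: Tam 12,828.59; Orozco 7,060.07; Okafor 11,309.29; Ibarra 2,274.44; Sato 9,418.42; Kowalski 14,959.19.
Cap binds for Tam ($6,500); balance $51,350 reallocated over remaining ownership shares 15,024.
Redistributed shares: Orozco 8,052.49 → $8,050; Okafor 12,899.02 → $12,900; Ibarra 2,594.16 → $2,600; Sato 10,742.35 → $10,750; Kowalski 17,061.98 → $17,050.

Tam: $6,500; Orozco: $8,050; Okafor: $12,900; Ibarra: $2,600; Sato: $10,750; Kowalski: $17,050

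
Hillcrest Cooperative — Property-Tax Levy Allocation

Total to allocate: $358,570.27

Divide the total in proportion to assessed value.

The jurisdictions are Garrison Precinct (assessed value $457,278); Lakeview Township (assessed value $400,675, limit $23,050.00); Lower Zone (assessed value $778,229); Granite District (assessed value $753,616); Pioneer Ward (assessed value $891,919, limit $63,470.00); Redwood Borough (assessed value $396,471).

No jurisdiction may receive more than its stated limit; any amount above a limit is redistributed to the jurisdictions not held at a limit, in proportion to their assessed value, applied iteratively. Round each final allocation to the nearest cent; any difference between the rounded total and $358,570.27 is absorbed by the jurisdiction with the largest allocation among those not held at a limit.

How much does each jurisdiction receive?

Sum of assessed value: 3,678,188.
Proportional shares (ignoring caps): Garrison Precinct 44,578.0085; Lakeview Township 39,060.0325; Lower Zone 75,866.1011; Granite District 73,466.6887; Pioneer Ward 86,949.2360; Redwood Borough 38,650.2032.
Cap binds for Lakeview Township ($23,050.00), Pioneer Ward ($63,470.00); balance $272,050.27 reallocated over remaining assessed value 2,385,594.
Shares after redistribution: Garrison Precinct 52,147.4330 → $52,147.43; Lower Zone 88,748.2990 → $88,748.30; Granite District 85,941.4621 → $85,941.46; Redwood Borough 45,213.0759 → $45,213.08.

Garrison Precinct: $52,147.43; Lakeview Township: $23,050.00; Lower Zone: $88,748.30; Granite District: $85,941.46; Pioneer Ward: $63,470.00; Redwood Borough: $45,213.08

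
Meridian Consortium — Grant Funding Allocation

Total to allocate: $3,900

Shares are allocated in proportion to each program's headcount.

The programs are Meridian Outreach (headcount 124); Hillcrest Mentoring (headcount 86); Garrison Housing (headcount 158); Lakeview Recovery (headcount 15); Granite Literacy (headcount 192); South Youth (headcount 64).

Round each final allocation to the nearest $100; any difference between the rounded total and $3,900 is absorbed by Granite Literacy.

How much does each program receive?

Meridian Outreach: $800 · Hillcrest Mentoring: $500 · Garrison Housing: $1,000 · Lakeview Recovery: $100 · Granite Literacy: $1,100 · South Youth: $400

Combined headcount = 639.
Pro-rata amounts: Meridian Outreach 124/639 × $3,900 = 756.81; Hillcrest Mentoring 86/639 × $3,900 = 524.88; Garrison Housing 158/639 × $3,900 = 964.32; Lakeview Recovery 15/639 × $3,900 = 91.55; Granite Literacy 192/639 × $3,900 = 1,171.83; South Youth 64/639 × $3,900 = 390.61.
At nearest $100: Meridian Outreach $800; Hillcrest Mentoring $500; Garrison Housing $1,000; Lakeview Recovery $100; Granite Literacy $1,200; South Youth $400. Sum = $4,000.
Difference $3,900 − $4,000 = −$100 applied to Granite Literacy: Granite Literacy becomes $1,100.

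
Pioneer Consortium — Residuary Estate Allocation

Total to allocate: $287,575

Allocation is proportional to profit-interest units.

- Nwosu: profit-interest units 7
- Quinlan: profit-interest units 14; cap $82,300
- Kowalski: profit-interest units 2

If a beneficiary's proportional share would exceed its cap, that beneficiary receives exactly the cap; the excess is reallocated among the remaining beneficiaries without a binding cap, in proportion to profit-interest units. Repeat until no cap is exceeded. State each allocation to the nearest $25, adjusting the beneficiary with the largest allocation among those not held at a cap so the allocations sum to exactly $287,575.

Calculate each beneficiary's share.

Total profit-interest units = 23.
Proportional shares (ignoring caps): Nwosu 87,522.83; Quinlan 175,045.65; Kowalski 25,006.52.
Held at cap: Quinlan ($82,300); remaining pool $205,275 reallocated over remaining profit-interest units 9.
Redistributed shares: Nwosu 159,658.33 → $159,650; Kowalski 45,616.67 → $45,625.

Nwosu: $159,650 · Quinlan: $82,300 · Kowalski: $45,625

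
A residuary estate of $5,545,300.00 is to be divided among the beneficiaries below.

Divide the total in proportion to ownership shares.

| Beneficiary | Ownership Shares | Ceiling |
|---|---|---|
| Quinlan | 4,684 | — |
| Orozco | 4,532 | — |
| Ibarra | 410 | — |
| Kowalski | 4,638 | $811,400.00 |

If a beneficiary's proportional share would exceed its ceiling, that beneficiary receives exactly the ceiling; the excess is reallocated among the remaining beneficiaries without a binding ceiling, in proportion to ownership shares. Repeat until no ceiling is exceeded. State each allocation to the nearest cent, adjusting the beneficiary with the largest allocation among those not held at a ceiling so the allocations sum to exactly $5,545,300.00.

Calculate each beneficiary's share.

Total ownership shares = 14,264.
Unconstrained shares: Quinlan 1,820,960.8245; Orozco 1,761,869.0129; Ibarra 159,392.3864; Kowalski 1,803,077.7762.
Capped: Kowalski ($811,400.00); residual $4,733,900.00 reallocated over remaining ownership shares 9,626.
Remaining shares: Quinlan 2,303,510.0353 → $2,303,510.04; Orozco 2,228,759.0692 → $2,228,759.07; Ibarra 201,630.8955 → $201,630.90.
Rounding difference −$0.01 applied to Quinlan → $2,303,510.03.

Quinlan: $2,303,510.03; Orozco: $2,228,759.07; Ibarra: $201,630.90; Kowalski: $811,400.00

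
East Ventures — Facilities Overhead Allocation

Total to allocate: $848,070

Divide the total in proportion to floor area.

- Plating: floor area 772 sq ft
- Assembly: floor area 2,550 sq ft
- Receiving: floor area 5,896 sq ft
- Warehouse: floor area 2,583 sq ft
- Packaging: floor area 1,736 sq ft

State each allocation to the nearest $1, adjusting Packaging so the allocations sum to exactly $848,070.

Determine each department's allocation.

Combined floor area = 13,537.
Proportional shares: Plating 772/13,537 × $848,070 = 48,364.49; Assembly 2,550/13,537 × $848,070 = 159,753.16; Receiving 5,896/13,537 × $848,070 = 369,374.36; Warehouse 2,583/13,537 × $848,070 = 161,820.55; Packaging 1,736/13,537 × $848,070 = 108,757.44.
At nearest $1: Plating $48,364; Assembly $159,753; Receiving $369,374; Warehouse $161,821; Packaging $108,757. Sum = $848,069.
Difference $848,070 − $848,069 = +$1 applied to Packaging: Packaging becomes $108,758.

Plating: $48,364 | Assembly: $159,753 | Receiving: $369,374 | Warehouse: $161,821 | Packaging: $108,758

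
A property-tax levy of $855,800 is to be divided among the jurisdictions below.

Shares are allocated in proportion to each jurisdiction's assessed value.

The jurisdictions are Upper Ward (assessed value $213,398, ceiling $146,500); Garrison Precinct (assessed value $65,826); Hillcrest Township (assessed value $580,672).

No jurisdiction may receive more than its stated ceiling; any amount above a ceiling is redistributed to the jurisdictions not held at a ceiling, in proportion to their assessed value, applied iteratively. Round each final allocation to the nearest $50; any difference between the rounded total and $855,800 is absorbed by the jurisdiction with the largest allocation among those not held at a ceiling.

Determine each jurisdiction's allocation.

Upper Ward: $146,500; Garrison Precinct: $72,200; Hillcrest Township: $637,100

Combined assessed value = 859,896.
Pro-rata shares before constraints: Upper Ward 212,381.51; Garrison Precinct 65,512.45; Hillcrest Township 577,906.05.
Cap binds for Upper Ward ($146,500); balance $709,300 reallocated over remaining assessed value 646,498.
Remaining shares: Garrison Precinct 72,220.46 → $72,200; Hillcrest Township 637,079.54 → $637,100.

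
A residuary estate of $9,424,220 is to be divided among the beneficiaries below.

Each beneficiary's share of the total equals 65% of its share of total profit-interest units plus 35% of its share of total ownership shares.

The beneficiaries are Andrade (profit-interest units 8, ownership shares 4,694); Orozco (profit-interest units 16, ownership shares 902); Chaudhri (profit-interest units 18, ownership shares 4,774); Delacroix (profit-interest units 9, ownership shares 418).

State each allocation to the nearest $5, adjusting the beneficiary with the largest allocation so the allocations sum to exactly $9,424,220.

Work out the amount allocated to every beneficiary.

Profit-interest units total 51; ownership shares total 10,788.
Composite weights (65% profit-interest units + 35% ownership shares): Andrade 0.2543; Orozco 0.2332; Chaudhri 0.3843; Delacroix 0.1283.
Unrounded shares: Andrade 2,396,111.38; Orozco 2,197,592.07; Chaudhri 3,621,697.80; Delacroix 1,208,818.75.
After rounding ($5): Andrade $2,396,110; Orozco $2,197,590; Chaudhri $3,621,700; Delacroix $1,208,820. Sum = $9,424,220.
Sum already equals the total — no adjustment.

Andrade: $2,396,110; Orozco: $2,197,590; Chaudhri: $3,621,700; Delacroix: $1,208,820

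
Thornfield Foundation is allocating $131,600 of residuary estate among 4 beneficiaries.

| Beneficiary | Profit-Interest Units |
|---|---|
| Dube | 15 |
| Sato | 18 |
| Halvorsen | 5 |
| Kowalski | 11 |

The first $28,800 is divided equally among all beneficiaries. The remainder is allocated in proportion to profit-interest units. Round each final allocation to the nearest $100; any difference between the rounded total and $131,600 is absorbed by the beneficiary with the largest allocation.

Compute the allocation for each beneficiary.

$28,800 shared equally gives $7,200 per beneficiary.
Remainder $102,800 by profit-interest units (total 49): Dube 31,469.39 → $31,500; Sato 37,763.27 → $37,800; Halvorsen 10,489.80 → $10,500; Kowalski 23,077.55 → $23,100.
Rounding difference −$100 on remainder applied to Sato.
Totals: Dube $7,200 + $31,500 = $38,700; Sato $7,200 + $37,700 = $44,900; Halvorsen $7,200 + $10,500 = $17,700; Kowalski $7,200 + $23,100 = $30,300.

Dube: $38,700 · Sato: $44,900 · Halvorsen: $17,700 · Kowalski: $30,300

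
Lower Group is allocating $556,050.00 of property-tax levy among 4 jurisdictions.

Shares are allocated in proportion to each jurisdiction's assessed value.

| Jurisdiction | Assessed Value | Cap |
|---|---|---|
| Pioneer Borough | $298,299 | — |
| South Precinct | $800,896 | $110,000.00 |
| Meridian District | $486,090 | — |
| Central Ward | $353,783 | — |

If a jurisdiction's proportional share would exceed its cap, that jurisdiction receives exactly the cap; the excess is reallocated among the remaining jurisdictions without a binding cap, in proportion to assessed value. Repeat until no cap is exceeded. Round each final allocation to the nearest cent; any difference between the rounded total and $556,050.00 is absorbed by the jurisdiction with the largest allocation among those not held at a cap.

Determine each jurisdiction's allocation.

Assessed value total: 1,939,068.
Proportional shares (ignoring caps): Pioneer Borough 85,540.6613; South Precinct 229,666.1184; Meridian District 139,391.8854; Central Ward 101,451.3349.
Capped: South Precinct ($110,000.00); residual $446,050.00 reallocated over remaining assessed value 1,138,172.
Remaining shares: Pioneer Borough 116,903.4812 → $116,903.48; Meridian District 190,498.8389 → $190,498.84; Central Ward 138,647.6799 → $138,647.68.

Pioneer Borough: $116,903.48; South Precinct: $110,000.00; Meridian District: $190,498.84; Central Ward: $138,647.68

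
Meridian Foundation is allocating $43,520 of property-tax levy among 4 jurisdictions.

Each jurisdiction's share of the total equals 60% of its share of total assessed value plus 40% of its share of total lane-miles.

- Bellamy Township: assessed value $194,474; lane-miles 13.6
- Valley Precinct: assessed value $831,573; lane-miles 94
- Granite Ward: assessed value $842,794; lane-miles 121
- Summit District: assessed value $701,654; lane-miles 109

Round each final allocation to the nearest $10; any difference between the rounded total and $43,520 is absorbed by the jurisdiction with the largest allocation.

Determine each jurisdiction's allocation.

Bellamy Township: $2,680 | Valley Precinct: $13,290 | Granite Ward: $14,800 | Summit District: $12,750

Assessed value total 2,570,495; lane-miles total 337.6.
Blended shares (60% assessed value + 40% lane-miles): Bellamy Township 0.0615; Valley Precinct 0.3055; Granite Ward 0.3401; Summit District 0.2929.
Pro-rata amounts: Bellamy Township 2,676.81; Valley Precinct 13,294.43; Granite Ward 14,800.64; Summit District 12,748.12.
At nearest $10: Bellamy Township $2,680; Valley Precinct $13,290; Granite Ward $14,800; Summit District $12,750. Sum = $43,520.
Rounded total matches; no reconciliation needed.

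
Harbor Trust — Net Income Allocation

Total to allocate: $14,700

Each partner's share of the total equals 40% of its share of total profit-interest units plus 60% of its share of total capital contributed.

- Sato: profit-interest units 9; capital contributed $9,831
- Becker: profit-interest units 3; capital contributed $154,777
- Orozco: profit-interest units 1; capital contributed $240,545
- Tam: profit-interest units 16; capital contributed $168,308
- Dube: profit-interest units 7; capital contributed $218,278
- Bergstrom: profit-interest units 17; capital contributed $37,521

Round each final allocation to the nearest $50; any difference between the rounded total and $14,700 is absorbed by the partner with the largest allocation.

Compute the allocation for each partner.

Sato: $1,100 · Becker: $2,000 · Orozco: $2,650 · Tam: $3,550 · Dube: $3,100 · Bergstrom: $2,300

Profit-interest units total 53; capital contributed total 829,260.
Blended shares (40% profit-interest units + 60% capital contributed): Sato 0.0750; Becker 0.1346; Orozco 0.1816; Tam 0.2425; Dube 0.2108; Bergstrom 0.1554.
Proportional shares: Sato 1,103.05; Becker 1,979.04; Orozco 2,669.38; Tam 3,565.22; Dube 3,098.21; Bergstrom 2,285.11.
At nearest $50: Sato $1,100; Becker $2,000; Orozco $2,650; Tam $3,550; Dube $3,100; Bergstrom $2,300. Sum = $14,700.
Sum already equals the total — no adjustment.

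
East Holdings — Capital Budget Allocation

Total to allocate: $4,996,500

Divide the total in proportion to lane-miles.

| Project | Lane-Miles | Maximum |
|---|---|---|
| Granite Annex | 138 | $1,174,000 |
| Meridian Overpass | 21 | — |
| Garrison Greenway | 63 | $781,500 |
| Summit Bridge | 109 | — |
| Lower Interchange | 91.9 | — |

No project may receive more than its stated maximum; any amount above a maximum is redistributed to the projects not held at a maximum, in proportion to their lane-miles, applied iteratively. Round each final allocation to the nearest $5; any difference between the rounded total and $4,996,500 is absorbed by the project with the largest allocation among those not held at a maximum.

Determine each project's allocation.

Granite Annex: $1,174,000; Meridian Overpass: $287,790; Garrison Greenway: $781,500; Summit Bridge: $1,493,780; Lower Interchange: $1,259,430

Lane-miles total: 422.9.
Proportional shares (ignoring caps): Granite Annex 1,630,449.28; Meridian Overpass 248,111.85; Garrison Greenway 744,335.54; Summit Bridge 1,287,818.63; Lower Interchange 1,085,784.70.
Capped: Granite Annex ($1,174,000); balance $3,822,500 reallocated over remaining lane-miles 284.9.
Capped: Garrison Greenway ($781,500); balance $3,041,000 reallocated over remaining lane-miles 221.9.
Redistributed shares: Meridian Overpass 287,791.80 → $287,790; Summit Bridge 1,493,776.48 → $1,493,775; Lower Interchange 1,259,431.73 → $1,259,430.
Rounding difference +$5 applied to Summit Bridge → $1,493,780.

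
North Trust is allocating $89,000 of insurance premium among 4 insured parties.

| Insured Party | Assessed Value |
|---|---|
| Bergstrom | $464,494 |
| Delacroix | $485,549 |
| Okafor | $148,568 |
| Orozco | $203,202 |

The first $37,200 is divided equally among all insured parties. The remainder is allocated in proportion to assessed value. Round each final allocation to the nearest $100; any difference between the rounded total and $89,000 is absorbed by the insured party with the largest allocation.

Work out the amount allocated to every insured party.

Bergstrom: $27,800 | Delacroix: $28,600 | Okafor: $15,200 | Orozco: $17,400

First tranche $37,200 split equally: $9,300 each.
Remainder $51,800 by assessed value (total 1,301,813): Bergstrom 18,482.52 → $18,500; Delacroix 19,320.32 → $19,300; Okafor 5,911.62 → $5,900; Orozco 8,085.54 → $8,100.
Totals: Bergstrom $9,300 + $18,500 = $27,800; Delacroix $9,300 + $19,300 = $28,600; Okafor $9,300 + $5,900 = $15,200; Orozco $9,300 + $8,100 = $17,400.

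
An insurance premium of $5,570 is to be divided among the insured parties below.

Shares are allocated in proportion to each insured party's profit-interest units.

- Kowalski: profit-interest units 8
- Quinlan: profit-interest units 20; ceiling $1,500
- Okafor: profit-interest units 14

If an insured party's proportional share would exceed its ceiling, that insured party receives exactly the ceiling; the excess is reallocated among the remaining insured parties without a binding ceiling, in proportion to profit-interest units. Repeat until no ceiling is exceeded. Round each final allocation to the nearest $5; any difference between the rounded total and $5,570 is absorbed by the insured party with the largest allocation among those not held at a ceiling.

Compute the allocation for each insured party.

Kowalski: $1,480 | Quinlan: $1,500 | Okafor: $2,590

Combined profit-interest units = 42.
Unconstrained shares: Kowalski 1,060.95; Quinlan 2,652.38; Okafor 1,856.67.
Capped: Quinlan ($1,500); balance $4,070 reallocated over remaining profit-interest units 22.
Remaining shares: Kowalski 1,480.00 → $1,480; Okafor 2,590.00 → $2,590.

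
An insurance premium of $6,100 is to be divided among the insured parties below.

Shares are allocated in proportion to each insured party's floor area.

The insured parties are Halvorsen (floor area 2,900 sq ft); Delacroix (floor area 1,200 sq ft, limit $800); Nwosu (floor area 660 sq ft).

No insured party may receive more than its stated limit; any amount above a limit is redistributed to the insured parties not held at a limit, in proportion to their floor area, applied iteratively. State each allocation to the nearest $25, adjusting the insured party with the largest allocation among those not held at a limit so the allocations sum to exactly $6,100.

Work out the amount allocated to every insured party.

Total floor area = 4,760.
Pro-rata shares before constraints: Halvorsen 3,716.39; Delacroix 1,537.82; Nwosu 845.80.
Held at cap: Delacroix ($800); remaining pool $5,300 reallocated over remaining floor area 3,560.
Redistributed shares: Halvorsen 4,317.42 → $4,325; Nwosu 982.58 → $975.

Halvorsen: $4,325; Delacroix: $800; Nwosu: $975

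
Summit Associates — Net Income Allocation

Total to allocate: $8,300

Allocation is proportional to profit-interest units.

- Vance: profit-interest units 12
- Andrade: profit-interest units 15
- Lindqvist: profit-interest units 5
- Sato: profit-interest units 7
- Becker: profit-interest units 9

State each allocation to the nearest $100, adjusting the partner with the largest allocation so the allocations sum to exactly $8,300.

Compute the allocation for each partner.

Total profit-interest units = 48.
Pro-rata amounts: Vance 12/48 × $8,300 = 2,075.00; Andrade 15/48 × $8,300 = 2,593.75; Lindqvist 5/48 × $8,300 = 864.58; Sato 7/48 × $8,300 = 1,210.42; Becker 9/48 × $8,300 = 1,556.25.
Rounded to nearest $100: Vance $2,100; Andrade $2,600; Lindqvist $900; Sato $1,200; Becker $1,600. Sum = $8,400.
Difference $8,300 − $8,400 = −$100 applied to largest allocation (Andrade): Andrade becomes $2,500.

Vance: $2,100 | Andrade: $2,500 | Lindqvist: $900 | Sato: $1,200 | Becker: $1,600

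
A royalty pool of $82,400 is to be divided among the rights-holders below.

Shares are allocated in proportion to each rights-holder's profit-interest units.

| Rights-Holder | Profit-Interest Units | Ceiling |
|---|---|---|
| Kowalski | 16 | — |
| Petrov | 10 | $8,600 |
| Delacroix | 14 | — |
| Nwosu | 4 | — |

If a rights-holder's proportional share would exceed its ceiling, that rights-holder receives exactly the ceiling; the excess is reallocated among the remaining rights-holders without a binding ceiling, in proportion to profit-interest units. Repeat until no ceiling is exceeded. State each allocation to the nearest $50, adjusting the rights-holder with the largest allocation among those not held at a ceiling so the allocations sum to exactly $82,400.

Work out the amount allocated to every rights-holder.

Kowalski: $34,700 | Petrov: $8,600 | Delacroix: $30,400 | Nwosu: $8,700

Sum of profit-interest units: 44.
Proportional shares (ignoring caps): Kowalski 29,963.64; Petrov 18,727.27; Delacroix 26,218.18; Nwosu 7,490.91.
Capped: Petrov ($8,600); residual $73,800 reallocated over remaining profit-interest units 34.
Redistributed shares: Kowalski 34,729.41 → $34,750; Delacroix 30,388.24 → $30,400; Nwosu 8,682.35 → $8,700.
Rounding difference −$50 applied to Kowalski → $34,700.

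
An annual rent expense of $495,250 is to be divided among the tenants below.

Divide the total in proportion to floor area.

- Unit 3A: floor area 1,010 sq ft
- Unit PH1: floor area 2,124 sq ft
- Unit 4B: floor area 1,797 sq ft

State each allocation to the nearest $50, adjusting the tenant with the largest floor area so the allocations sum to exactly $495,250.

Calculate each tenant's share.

Combined floor area = 1,010 + 2,124 + 1,797 = 4,931.
Unrounded shares: Unit 3A 101,440.38; Unit PH1 213,326.10; Unit 4B 180,483.52.
After rounding ($50): Unit 3A $101,450; Unit PH1 $213,350; Unit 4B $180,500. Sum = $495,300.
Difference $495,250 − $495,300 = −$50 applied to largest floor area (Unit PH1): Unit PH1 becomes $213,300.

Unit 3A: $101,450; Unit PH1: $213,300; Unit 4B: $180,500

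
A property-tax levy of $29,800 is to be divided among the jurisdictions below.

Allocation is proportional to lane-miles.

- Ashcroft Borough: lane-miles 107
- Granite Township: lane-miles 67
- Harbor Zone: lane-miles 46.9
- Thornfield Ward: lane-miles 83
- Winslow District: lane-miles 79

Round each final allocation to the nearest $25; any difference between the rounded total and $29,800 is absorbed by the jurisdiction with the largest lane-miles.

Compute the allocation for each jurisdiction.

Total lane-miles = 107 + 67 + 46.9 + 83 + 79 = 382.9.
Raw shares: Ashcroft Borough 8,327.50; Granite Township 5,214.42; Harbor Zone 3,650.09; Thornfield Ward 6,459.65; Winslow District 6,148.34.
After rounding ($25): Ashcroft Borough $8,325; Granite Township $5,225; Harbor Zone $3,650; Thornfield Ward $6,450; Winslow District $6,150. Sum = $29,800.
Sum already equals the total — no adjustment.

Ashcroft Borough: $8,325 · Granite Township: $5,225 · Harbor Zone: $3,650 · Thornfield Ward: $6,450 · Winslow District: $6,150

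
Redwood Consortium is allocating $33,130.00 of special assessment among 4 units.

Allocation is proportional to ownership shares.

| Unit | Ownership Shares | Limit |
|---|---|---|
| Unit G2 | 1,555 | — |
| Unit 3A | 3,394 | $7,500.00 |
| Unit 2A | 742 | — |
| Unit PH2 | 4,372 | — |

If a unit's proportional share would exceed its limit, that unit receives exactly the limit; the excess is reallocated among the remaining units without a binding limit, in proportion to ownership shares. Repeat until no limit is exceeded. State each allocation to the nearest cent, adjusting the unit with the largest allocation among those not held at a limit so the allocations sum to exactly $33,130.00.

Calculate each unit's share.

Combined ownership shares = 10,063.
Pro-rata shares before constraints: Unit G2 5,119.4624; Unit 3A 11,173.9263; Unit 2A 2,442.8560; Unit PH2 14,393.7553.
Cap binds for Unit 3A ($7,500.00); balance $25,630.00 reallocated over remaining ownership shares 6,669.
Shares after redistribution: Unit G2 5,976.1059 → $5,976.11; Unit 2A 2,851.6209 → $2,851.62; Unit PH2 16,802.2732 → $16,802.27.

Unit G2: $5,976.11 · Unit 3A: $7,500.00 · Unit 2A: $2,851.62 · Unit PH2: $16,802.27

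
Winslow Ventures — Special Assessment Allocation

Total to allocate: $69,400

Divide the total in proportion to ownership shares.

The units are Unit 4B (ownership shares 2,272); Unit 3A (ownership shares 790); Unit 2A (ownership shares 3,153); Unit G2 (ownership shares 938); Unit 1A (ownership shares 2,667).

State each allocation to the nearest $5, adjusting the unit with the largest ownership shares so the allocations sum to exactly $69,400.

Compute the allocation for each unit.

Unit 4B: $16,055; Unit 3A: $5,585; Unit 2A: $22,280; Unit G2: $6,630; Unit 1A: $18,850

Total ownership shares = 9,820.
Proportional shares: Unit 4B 2,272/9,820 × $69,400 = 16,056.70; Unit 3A 790/9,820 × $69,400 = 5,583.10; Unit 2A 3,153/9,820 × $69,400 = 22,282.91; Unit G2 938/9,820 × $69,400 = 6,629.04; Unit 1A 2,667/9,820 × $69,400 = 18,848.25.
At nearest $5: Unit 4B $16,055; Unit 3A $5,585; Unit 2A $22,285; Unit G2 $6,630; Unit 1A $18,850. Sum = $69,405.
Difference $69,400 − $69,405 = −$5 applied to largest ownership shares (Unit 2A): Unit 2A becomes $22,280.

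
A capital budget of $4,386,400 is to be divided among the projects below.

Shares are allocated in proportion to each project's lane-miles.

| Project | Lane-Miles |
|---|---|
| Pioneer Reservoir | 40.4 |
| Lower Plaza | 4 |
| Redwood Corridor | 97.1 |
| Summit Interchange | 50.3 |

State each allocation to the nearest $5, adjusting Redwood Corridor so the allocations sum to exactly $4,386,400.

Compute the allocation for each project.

Pioneer Reservoir: $923,935 · Lower Plaza: $91,480 · Redwood Corridor: $2,220,640 · Summit Interchange: $1,150,345

Lane-miles total: 191.8.
Pro-rata amounts: Pioneer Reservoir 40.4/191.8 × $4,386,400 = 923,934.10; Lower Plaza 4/191.8 × $4,386,400 = 91,478.62; Redwood Corridor 97.1/191.8 × $4,386,400 = 2,220,643.59; Summit Interchange 50.3/191.8 × $4,386,400 = 1,150,343.69.
At nearest $5: Pioneer Reservoir $923,935; Lower Plaza $91,480; Redwood Corridor $2,220,645; Summit Interchange $1,150,345. Sum = $4,386,405.
Difference $4,386,400 − $4,386,405 = −$5 applied to Redwood Corridor: Redwood Corridor becomes $2,220,640.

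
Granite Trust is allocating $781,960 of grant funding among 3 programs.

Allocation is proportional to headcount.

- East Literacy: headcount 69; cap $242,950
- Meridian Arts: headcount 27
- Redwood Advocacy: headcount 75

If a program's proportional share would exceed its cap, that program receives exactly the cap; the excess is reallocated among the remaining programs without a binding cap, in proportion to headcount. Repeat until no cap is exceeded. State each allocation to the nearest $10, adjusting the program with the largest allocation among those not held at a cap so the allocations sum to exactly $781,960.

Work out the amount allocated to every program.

Headcount total: 171.
Proportional shares (ignoring caps): East Literacy 315,527.72; Meridian Arts 123,467.37; Redwood Advocacy 342,964.91.
Cap binds for East Literacy ($242,950); residual $539,010 reallocated over remaining headcount 102.
Remaining shares: Meridian Arts 142,679.12 → $142,680; Redwood Advocacy 396,330.88 → $396,330.

East Literacy: $242,950 · Meridian Arts: $142,680 · Redwood Advocacy: $396,330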